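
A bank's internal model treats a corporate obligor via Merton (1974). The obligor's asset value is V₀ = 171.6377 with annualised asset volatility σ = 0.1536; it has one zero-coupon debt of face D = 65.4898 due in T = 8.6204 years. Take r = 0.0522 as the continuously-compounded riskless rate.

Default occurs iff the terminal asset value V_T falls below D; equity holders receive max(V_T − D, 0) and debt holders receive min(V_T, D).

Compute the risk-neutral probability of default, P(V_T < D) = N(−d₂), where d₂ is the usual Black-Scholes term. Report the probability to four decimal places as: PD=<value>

d₁ = [ln(V₀/D) + (r + σ²/2)T] / (σ√T)
   = [ln(171.6377/65.4898) + (0.0522 + 0.5·0.1536²)·8.6204] / (0.1536·√8.6204)
   = [0.963491 + 0.551675] / 0.450978 = 3.359739
d₂ = d₁ − σ√T = 3.359739 − 0.450978 = 2.908761
risk-neutral PD = N(−d₂) = N(-2.908761) = 0.001814

PD=0.0018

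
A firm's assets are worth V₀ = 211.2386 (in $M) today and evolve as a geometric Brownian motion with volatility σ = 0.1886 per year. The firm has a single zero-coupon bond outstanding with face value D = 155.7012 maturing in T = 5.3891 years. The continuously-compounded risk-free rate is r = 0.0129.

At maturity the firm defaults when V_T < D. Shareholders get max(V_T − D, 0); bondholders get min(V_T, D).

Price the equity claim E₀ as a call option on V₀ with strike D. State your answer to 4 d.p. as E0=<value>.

E0=74.2246

d₁ = [ln(V₀/D) + (r + σ²/2)T] / (σ√T)
   = [ln(211.2386/155.7012) + (0.0129 + 0.5·0.1886²)·5.3891] / (0.1886·√5.3891)
   = [0.305050 + 0.165364] / 0.437824 = 1.074436
d₂ = d₁ − σ√T = 1.074436 − 0.437824 = 0.636611
N(d₁) = 0.858686,  N(d₂) = 0.737811,  e^(−rT) = 0.932842
E₀ = V₀·N(d₁) − D·e^(−rT)·N(d₂)
   = 211.2386·0.858686 − 155.7012·0.932842·0.737811 = 74.224601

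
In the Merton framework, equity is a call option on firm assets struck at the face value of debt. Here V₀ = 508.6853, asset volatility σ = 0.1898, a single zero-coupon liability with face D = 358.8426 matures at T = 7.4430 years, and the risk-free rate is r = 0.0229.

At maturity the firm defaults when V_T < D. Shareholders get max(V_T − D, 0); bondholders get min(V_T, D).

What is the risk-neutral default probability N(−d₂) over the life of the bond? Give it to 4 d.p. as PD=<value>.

PD=0.2284

d₁ = [ln(V₀/D) + (r + σ²/2)T] / (σ√T)
   = [ln(508.6853/358.8426) + (0.0229 + 0.5·0.1898²)·7.4430] / (0.1898·√7.4430)
   = [0.348946 + 0.304508] / 0.517810 = 1.261957
d₂ = d₁ − σ√T = 1.261957 − 0.517810 = 0.744148
risk-neutral PD = N(−d₂) = N(-0.744148) = 0.228394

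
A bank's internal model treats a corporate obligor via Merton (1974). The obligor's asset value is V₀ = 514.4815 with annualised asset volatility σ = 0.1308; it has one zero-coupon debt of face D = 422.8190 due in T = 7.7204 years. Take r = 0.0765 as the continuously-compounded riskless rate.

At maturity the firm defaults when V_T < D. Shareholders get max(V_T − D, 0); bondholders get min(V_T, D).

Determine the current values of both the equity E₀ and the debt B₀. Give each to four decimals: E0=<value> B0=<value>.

d₁ = [ln(V₀/D) + (r + σ²/2)T] / (σ√T)
   = [ln(514.4815/422.8190) + (0.0765 + 0.5·0.1308²)·7.7204] / (0.1308·√7.7204)
   = [0.196215 + 0.656653] / 0.363436 = 2.346684
d₂ = d₁ − σ√T = 2.346684 − 0.363436 = 1.983248
N(d₁) = 0.990529,  N(d₂) = 0.976330,  e^(−rT) = 0.553989
E₀ = V₀·N(d₁) − D·e^(−rT)·N(d₂)
   = 514.4815·0.990529 − 422.8190·0.553989·0.976330 = 280.916340
B₀ = V₀ − E₀ = 514.4815 − 280.916340 = 233.565160

E0=280.9163 B0=233.5652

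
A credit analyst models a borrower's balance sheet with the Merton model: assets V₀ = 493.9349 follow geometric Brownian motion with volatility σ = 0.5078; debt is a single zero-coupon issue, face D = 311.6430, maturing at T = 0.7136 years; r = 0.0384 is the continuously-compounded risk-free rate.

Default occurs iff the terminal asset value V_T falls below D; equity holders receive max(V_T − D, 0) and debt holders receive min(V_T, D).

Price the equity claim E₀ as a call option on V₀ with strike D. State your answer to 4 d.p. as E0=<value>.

E0=201.1279

d₁ = [ln(V₀/D) + (r + σ²/2)T] / (σ√T)
   = [ln(493.9349/311.6430) + (0.0384 + 0.5·0.5078²)·0.7136] / (0.5078·√0.7136)
   = [0.460545 + 0.119407] / 0.428963 = 1.351986
d₂ = d₁ − σ√T = 1.351986 − 0.428963 = 0.923023
N(d₁) = 0.911810,  N(d₂) = 0.822002,  e^(−rT) = 0.972970
E₀ = V₀·N(d₁) − D·e^(−rT)·N(d₂)
   = 493.9349·0.911810 − 311.6430·0.972970·0.822002 = 201.127926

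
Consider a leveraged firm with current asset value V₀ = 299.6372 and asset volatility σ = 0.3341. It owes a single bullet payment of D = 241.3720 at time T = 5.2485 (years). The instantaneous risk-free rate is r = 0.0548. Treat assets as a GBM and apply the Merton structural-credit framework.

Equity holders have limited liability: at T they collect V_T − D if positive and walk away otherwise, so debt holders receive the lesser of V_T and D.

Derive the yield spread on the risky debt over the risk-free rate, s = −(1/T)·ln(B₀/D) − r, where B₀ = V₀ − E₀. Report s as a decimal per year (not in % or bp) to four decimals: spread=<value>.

d₁ = [ln(V₀/D) + (r + σ²/2)T] / (σ√T)
   = [ln(299.6372/241.3720) + (0.0548 + 0.5·0.3341²)·5.2485] / (0.3341·√5.2485)
   = [0.216233 + 0.580544] / 0.765410 = 1.040981
d₂ = d₁ − σ√T = 1.040981 − 0.765410 = 0.275571
N(d₁) = 0.851058,  N(d₂) = 0.608561,  e^(−rT) = 0.750048
E₀ = V₀·N(d₁) − D·e^(−rT)·N(d₂)
   = 299.6372·0.851058 − 241.3720·0.750048·0.608561 = 144.834267
B₀ = V₀ − E₀ = 299.6372 − 144.834267 = 154.802933
spread = −(1/T)·ln(B₀/D) − r = −(1/5.2485)·ln(154.802933/241.3720) − 0.0548 = 0.02983111

spread=0.0298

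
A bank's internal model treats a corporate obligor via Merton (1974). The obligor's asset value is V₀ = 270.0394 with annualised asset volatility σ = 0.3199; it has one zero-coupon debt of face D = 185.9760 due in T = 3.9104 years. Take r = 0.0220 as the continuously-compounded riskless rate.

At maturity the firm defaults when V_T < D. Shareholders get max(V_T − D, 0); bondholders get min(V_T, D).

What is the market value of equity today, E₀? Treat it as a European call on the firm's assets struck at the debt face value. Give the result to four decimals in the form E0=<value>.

d₁ = [ln(V₀/D) + (r + σ²/2)T] / (σ√T)
   = [ln(270.0394/185.9760) + (0.0220 + 0.5·0.3199²)·3.9104] / (0.3199·√3.9104)
   = [0.372950 + 0.286116] / 0.632594 = 1.041848
d₂ = d₁ − σ√T = 1.041848 − 0.632594 = 0.409254
N(d₁) = 0.851259,  N(d₂) = 0.658823,  e^(−rT) = 0.917568
E₀ = V₀·N(d₁) − D·e^(−rT)·N(d₂)
   = 270.0394·0.851259 − 185.9760·0.917568·0.658823 = 117.448125

E0=117.4481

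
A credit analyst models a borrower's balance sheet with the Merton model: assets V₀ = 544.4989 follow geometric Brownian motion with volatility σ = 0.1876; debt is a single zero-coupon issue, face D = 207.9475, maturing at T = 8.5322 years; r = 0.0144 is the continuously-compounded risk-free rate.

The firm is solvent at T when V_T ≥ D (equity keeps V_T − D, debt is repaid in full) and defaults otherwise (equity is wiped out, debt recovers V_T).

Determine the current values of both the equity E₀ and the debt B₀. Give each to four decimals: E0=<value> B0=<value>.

d₁ = [ln(V₀/D) + (r + σ²/2)T] / (σ√T)
   = [ln(544.4989/207.9475) + (0.0144 + 0.5·0.1876²)·8.5322] / (0.1876·√8.5322)
   = [0.962580 + 0.273004] / 0.547978 = 2.254805
d₂ = d₁ − σ√T = 2.254805 − 0.547978 = 1.706827
N(d₁) = 0.987927,  N(d₂) = 0.956073,  e^(−rT) = 0.884384
E₀ = V₀·N(d₁) − D·e^(−rT)·N(d₂)
   = 544.4989·0.987927 − 207.9475·0.884384·0.956073 = 362.098236
B₀ = V₀ − E₀ = 544.4989 − 362.098236 = 182.400664

E0=362.0982 B0=182.4007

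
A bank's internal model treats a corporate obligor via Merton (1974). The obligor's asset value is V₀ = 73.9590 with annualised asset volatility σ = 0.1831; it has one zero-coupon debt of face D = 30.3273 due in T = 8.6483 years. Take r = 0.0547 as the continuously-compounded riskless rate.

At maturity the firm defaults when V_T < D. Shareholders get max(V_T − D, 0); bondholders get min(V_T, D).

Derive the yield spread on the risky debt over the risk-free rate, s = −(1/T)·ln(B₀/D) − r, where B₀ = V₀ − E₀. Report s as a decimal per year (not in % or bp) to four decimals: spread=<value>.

d₁ = [ln(V₀/D) + (r + σ²/2)T] / (σ√T)
   = [ln(73.9590/30.3273) + (0.0547 + 0.5·0.1831²)·8.6483] / (0.1831·√8.6483)
   = [0.891463 + 0.618032] / 0.538460 = 2.803353
d₂ = d₁ − σ√T = 2.803353 − 0.538460 = 2.264893
N(d₁) = 0.997471,  N(d₂) = 0.988240,  e^(−rT) = 0.623091
E₀ = V₀·N(d₁) − D·e^(−rT)·N(d₂)
   = 73.9590·0.997471 − 30.3273·0.623091·0.988240 = 55.097516
B₀ = V₀ − E₀ = 73.9590 − 55.097516 = 18.861484
spread = −(1/T)·ln(B₀/D) − r = −(1/8.6483)·ln(18.861484/30.3273) − 0.0547 = 0.00021557

spread=0.0002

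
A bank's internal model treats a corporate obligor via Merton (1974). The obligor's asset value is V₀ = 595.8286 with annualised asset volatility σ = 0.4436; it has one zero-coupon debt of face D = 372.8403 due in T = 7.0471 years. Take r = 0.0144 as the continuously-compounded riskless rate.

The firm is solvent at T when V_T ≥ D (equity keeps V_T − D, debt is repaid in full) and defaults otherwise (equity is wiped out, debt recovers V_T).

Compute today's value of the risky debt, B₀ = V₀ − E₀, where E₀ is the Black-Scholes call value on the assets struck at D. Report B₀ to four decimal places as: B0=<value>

B0=238.7902

d₁ = [ln(V₀/D) + (r + σ²/2)T] / (σ√T)
   = [ln(595.8286/372.8403) + (0.0144 + 0.5·0.4436²)·7.0471] / (0.4436·√7.0471)
   = [0.468803 + 0.794846] / 1.177597 = 1.073074
d₂ = d₁ − σ√T = 1.073074 − 1.177597 = -0.104523
N(d₁) = 0.858381,  N(d₂) = 0.458377,  e^(−rT) = 0.903501
E₀ = V₀·N(d₁) − D·e^(−rT)·N(d₂)
   = 595.8286·0.858381 − 372.8403·0.903501·0.458377 = 357.038370
B₀ = V₀ − E₀ = 595.8286 − 357.038370 = 238.790230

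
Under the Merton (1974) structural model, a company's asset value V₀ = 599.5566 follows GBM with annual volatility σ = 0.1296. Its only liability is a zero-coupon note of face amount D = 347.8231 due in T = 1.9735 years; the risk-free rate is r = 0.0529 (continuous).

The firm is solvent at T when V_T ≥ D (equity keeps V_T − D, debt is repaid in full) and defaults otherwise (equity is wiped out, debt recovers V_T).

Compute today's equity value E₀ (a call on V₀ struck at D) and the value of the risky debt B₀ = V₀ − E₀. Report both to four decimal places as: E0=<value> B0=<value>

E0=286.2180 B0=313.3386

d₁ = [ln(V₀/D) + (r + σ²/2)T] / (σ√T)
   = [ln(599.5566/347.8231) + (0.0529 + 0.5·0.1296²)·1.9735] / (0.1296·√1.9735)
   = [0.544496 + 0.120972] / 0.182064 = 3.655137
d₂ = d₁ − σ√T = 3.655137 − 0.182064 = 3.473073
N(d₁) = 0.999871,  N(d₂) = 0.999743,  e^(−rT) = 0.900867
E₀ = V₀·N(d₁) − D·e^(−rT)·N(d₂)
   = 599.5566·0.999871 − 347.8231·0.900867·0.999743 = 286.217962
B₀ = V₀ − E₀ = 599.5566 − 286.217962 = 313.338638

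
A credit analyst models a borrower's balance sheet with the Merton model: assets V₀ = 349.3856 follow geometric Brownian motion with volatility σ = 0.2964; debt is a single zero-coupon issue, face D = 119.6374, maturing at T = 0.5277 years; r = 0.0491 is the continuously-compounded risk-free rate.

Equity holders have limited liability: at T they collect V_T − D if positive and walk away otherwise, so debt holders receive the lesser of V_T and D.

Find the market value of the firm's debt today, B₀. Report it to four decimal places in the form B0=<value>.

B0=116.5774

d₁ = [ln(V₀/D) + (r + σ²/2)T] / (σ√T)
   = [ln(349.3856/119.6374) + (0.0491 + 0.5·0.2964²)·0.5277] / (0.2964·√0.5277)
   = [1.071711 + 0.049090] / 0.215314 = 5.205431
d₂ = d₁ − σ√T = 5.205431 − 0.215314 = 4.990117
N(d₁) = 1.000000,  N(d₂) = 1.000000,  e^(−rT) = 0.974423
E₀ = V₀·N(d₁) − D·e^(−rT)·N(d₂)
   = 349.3856·1.000000 − 119.6374·0.974423·1.000000 = 232.808201
B₀ = V₀ − E₀ = 349.3856 − 232.808201 = 116.577399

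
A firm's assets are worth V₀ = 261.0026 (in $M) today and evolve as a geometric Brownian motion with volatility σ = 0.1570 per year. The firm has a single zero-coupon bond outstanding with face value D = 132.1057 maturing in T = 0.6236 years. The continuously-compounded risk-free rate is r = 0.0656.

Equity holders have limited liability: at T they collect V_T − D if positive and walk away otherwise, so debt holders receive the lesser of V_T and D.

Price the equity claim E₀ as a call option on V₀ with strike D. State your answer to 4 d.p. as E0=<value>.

d₁ = [ln(V₀/D) + (r + σ²/2)T] / (σ√T)
   = [ln(261.0026/132.1057) + (0.0656 + 0.5·0.1570²)·0.6236] / (0.1570·√0.6236)
   = [0.680928 + 0.048594] / 0.123980 = 5.884174
d₂ = d₁ − σ√T = 5.884174 − 0.123980 = 5.760194
N(d₁) = 1.000000,  N(d₂) = 1.000000,  e^(−rT) = 0.959917
E₀ = V₀·N(d₁) − D·e^(−rT)·N(d₂)
   = 261.0026·1.000000 − 132.1057·0.959917·1.000000 = 134.192055

E0=134.1921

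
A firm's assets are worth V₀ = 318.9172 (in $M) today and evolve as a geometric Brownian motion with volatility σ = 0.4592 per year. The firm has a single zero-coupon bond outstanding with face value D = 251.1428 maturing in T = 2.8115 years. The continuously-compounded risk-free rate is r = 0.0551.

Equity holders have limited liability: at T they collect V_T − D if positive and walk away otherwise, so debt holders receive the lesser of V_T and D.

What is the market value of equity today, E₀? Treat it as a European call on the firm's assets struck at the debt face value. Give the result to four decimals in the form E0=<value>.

E0=141.5398

d₁ = [ln(V₀/D) + (r + σ²/2)T] / (σ√T)
   = [ln(318.9172/251.1428) + (0.0551 + 0.5·0.4592²)·2.8115] / (0.4592·√2.8115)
   = [0.238910 + 0.451337] / 0.769965 = 0.896465
d₂ = d₁ − σ√T = 0.896465 − 0.769965 = 0.126500
N(d₁) = 0.814998,  N(d₂) = 0.550332,  e^(−rT) = 0.856489
E₀ = V₀·N(d₁) − D·e^(−rT)·N(d₂)
   = 318.9172·0.814998 − 251.1428·0.856489·0.550332 = 141.539806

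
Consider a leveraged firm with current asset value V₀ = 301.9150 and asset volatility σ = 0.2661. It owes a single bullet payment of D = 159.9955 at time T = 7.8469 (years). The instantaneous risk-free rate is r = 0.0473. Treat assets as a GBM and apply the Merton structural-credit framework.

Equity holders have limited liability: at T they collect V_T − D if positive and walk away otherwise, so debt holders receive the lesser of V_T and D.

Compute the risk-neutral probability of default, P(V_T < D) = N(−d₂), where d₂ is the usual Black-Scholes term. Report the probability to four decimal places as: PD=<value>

d₁ = [ln(V₀/D) + (r + σ²/2)T] / (σ√T)
   = [ln(301.9150/159.9955) + (0.0473 + 0.5·0.2661²)·7.8469] / (0.2661·√7.8469)
   = [0.635000 + 0.648975] / 0.745408 = 1.722513
d₂ = d₁ − σ√T = 1.722513 − 0.745408 = 0.977105
risk-neutral PD = N(−d₂) = N(-0.977105) = 0.164259

PD=0.1643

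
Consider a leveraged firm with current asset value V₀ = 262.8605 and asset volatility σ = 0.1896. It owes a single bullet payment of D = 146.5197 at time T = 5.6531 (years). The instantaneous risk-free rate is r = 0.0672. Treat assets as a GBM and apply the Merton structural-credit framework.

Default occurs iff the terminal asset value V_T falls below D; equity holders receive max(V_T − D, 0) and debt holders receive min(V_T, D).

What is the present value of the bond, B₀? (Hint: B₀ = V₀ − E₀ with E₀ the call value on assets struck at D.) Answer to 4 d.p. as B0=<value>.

B0=99.7945

d₁ = [ln(V₀/D) + (r + σ²/2)T] / (σ√T)
   = [ln(262.8605/146.5197) + (0.0672 + 0.5·0.1896²)·5.6531] / (0.1896·√5.6531)
   = [0.584464 + 0.481498] / 0.450798 = 2.364611
d₂ = d₁ − σ√T = 2.364611 − 0.450798 = 1.913813
N(d₁) = 0.990975,  N(d₂) = 0.972178,  e^(−rT) = 0.683938
E₀ = V₀·N(d₁) − D·e^(−rT)·N(d₂)
   = 262.8605·0.990975 − 146.5197·0.683938·0.972178 = 163.066007
B₀ = V₀ − E₀ = 262.8605 − 163.066007 = 99.794493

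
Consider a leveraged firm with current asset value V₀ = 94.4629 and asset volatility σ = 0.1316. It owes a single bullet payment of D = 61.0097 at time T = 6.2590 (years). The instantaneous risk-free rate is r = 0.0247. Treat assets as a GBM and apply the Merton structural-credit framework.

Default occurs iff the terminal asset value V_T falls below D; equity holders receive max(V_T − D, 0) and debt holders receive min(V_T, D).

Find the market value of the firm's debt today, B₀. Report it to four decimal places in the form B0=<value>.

B0=51.9417

d₁ = [ln(V₀/D) + (r + σ²/2)T] / (σ√T)
   = [ln(94.4629/61.0097) + (0.0247 + 0.5·0.1316²)·6.2590] / (0.1316·√6.2590)
   = [0.437174 + 0.208796] / 0.329237 = 1.962023
d₂ = d₁ − σ√T = 1.962023 − 0.329237 = 1.632786
N(d₁) = 0.975120,  N(d₂) = 0.948743,  e^(−rT) = 0.856760
E₀ = V₀·N(d₁) − D·e^(−rT)·N(d₂)
   = 94.4629·0.975120 − 61.0097·0.856760·0.948743 = 42.521231
B₀ = V₀ − E₀ = 94.4629 − 42.521231 = 51.941669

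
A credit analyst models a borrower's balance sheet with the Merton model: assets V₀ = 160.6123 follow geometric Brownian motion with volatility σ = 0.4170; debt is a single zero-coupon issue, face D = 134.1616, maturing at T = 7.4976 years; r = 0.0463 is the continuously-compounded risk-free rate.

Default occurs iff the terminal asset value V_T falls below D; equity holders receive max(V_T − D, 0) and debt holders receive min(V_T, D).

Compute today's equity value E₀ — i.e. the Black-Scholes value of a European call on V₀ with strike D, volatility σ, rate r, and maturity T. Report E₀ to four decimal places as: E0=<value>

d₁ = [ln(V₀/D) + (r + σ²/2)T] / (σ√T)
   = [ln(160.6123/134.1616) + (0.0463 + 0.5·0.4170²)·7.4976] / (0.4170·√7.4976)
   = [0.179948 + 0.999014] / 1.141819 = 1.032530
d₂ = d₁ − σ√T = 1.032530 − 1.141819 = -0.109289
N(d₁) = 0.849088,  N(d₂) = 0.456487,  e^(−rT) = 0.706707
E₀ = V₀·N(d₁) − D·e^(−rT)·N(d₂)
   = 160.6123·0.849088 − 134.1616·0.706707·0.456487 = 93.093125

E0=93.0931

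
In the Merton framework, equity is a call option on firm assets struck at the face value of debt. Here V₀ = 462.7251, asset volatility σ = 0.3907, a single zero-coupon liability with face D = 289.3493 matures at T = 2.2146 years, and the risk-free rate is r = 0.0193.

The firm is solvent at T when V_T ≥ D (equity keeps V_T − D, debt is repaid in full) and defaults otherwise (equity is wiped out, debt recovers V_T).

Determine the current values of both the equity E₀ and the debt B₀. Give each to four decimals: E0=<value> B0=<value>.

E0=206.5860 B0=256.1391

d₁ = [ln(V₀/D) + (r + σ²/2)T] / (σ√T)
   = [ln(462.7251/289.3493) + (0.0193 + 0.5·0.3907²)·2.2146] / (0.3907·√2.2146)
   = [0.469499 + 0.211767] / 0.581421 = 1.171724
d₂ = d₁ − σ√T = 1.171724 − 0.581421 = 0.590303
N(d₁) = 0.879346,  N(d₂) = 0.722506,  e^(−rT) = 0.958159
E₀ = V₀·N(d₁) − D·e^(−rT)·N(d₂)
   = 462.7251·0.879346 − 289.3493·0.958159·0.722506 = 206.586050
B₀ = V₀ − E₀ = 462.7251 − 206.586050 = 256.139050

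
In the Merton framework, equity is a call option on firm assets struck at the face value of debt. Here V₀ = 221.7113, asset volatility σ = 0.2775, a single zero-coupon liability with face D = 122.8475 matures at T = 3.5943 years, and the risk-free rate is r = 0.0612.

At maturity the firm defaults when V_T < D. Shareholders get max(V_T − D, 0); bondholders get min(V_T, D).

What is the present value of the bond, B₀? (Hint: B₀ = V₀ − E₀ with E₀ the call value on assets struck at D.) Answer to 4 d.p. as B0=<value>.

B0=96.5643

d₁ = [ln(V₀/D) + (r + σ²/2)T] / (σ√T)
   = [ln(221.7113/122.8475) + (0.0612 + 0.5·0.2775²)·3.5943] / (0.2775·√3.5943)
   = [0.590432 + 0.358363] / 0.526102 = 1.803443
d₂ = d₁ − σ√T = 1.803443 − 0.526102 = 1.277341
N(d₁) = 0.964341,  N(d₂) = 0.899259,  e^(−rT) = 0.802542
E₀ = V₀·N(d₁) − D·e^(−rT)·N(d₂)
   = 221.7113·0.964341 − 122.8475·0.802542·0.899259 = 125.147032
B₀ = V₀ − E₀ = 221.7113 − 125.147032 = 96.564268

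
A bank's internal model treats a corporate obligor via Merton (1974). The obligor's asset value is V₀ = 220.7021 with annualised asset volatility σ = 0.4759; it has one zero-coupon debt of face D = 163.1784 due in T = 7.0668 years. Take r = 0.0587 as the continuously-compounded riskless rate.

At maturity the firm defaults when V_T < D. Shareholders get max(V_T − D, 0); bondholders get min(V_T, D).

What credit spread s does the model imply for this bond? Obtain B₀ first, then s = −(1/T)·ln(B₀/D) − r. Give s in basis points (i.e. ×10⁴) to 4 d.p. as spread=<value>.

d₁ = [ln(V₀/D) + (r + σ²/2)T] / (σ√T)
   = [ln(220.7021/163.1784) + (0.0587 + 0.5·0.4759²)·7.0668] / (0.4759·√7.0668)
   = [0.301970 + 1.215068] / 1.265107 = 1.199139
d₂ = d₁ − σ√T = 1.199139 − 1.265107 = -0.065968
N(d₁) = 0.884763,  N(d₂) = 0.473702,  e^(−rT) = 0.660458
E₀ = V₀·N(d₁) − D·e^(−rT)·N(d₂)
   = 220.7021·0.884763 − 163.1784·0.660458·0.473702 = 144.217012
B₀ = V₀ − E₀ = 220.7021 − 144.217012 = 76.485088
spread = −(1/T)·ln(B₀/D) − r = −(1/7.0668)·ln(76.485088/163.1784) − 0.0587 = 0.04852651
in basis points: 0.04852651 × 10⁴ = 485.2651 bp

spread=485.2651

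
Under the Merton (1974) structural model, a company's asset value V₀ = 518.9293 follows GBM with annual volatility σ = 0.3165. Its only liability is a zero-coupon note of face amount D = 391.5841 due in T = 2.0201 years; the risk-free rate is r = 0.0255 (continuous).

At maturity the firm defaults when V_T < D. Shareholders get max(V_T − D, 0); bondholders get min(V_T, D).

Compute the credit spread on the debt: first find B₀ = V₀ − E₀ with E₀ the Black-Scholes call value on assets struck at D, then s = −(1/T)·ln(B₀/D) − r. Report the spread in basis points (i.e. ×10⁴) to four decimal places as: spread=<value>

d₁ = [ln(V₀/D) + (r + σ²/2)T] / (σ√T)
   = [ln(518.9293/391.5841) + (0.0255 + 0.5·0.3165²)·2.0201] / (0.3165·√2.0201)
   = [0.281567 + 0.152692] / 0.449842 = 0.965358
d₂ = d₁ − σ√T = 0.965358 − 0.449842 = 0.515516
N(d₁) = 0.832817,  N(d₂) = 0.696904,  e^(−rT) = 0.949792
E₀ = V₀·N(d₁) − D·e^(−rT)·N(d₂)
   = 518.9293·0.832817 − 391.5841·0.949792·0.696904 = 172.978513
B₀ = V₀ − E₀ = 518.9293 − 172.978513 = 345.950787
spread = −(1/T)·ln(B₀/D) − r = −(1/2.0201)·ln(345.950787/391.5841) − 0.0255 = 0.03583547
in basis points: 0.03583547 × 10⁴ = 358.3547 bp

spread=358.3547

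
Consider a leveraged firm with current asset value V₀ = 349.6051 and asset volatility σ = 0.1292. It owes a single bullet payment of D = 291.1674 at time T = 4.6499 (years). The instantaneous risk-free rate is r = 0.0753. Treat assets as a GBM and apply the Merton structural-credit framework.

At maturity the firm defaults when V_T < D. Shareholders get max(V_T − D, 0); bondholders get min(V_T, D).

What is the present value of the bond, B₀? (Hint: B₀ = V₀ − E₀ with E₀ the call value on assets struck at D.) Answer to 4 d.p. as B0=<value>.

d₁ = [ln(V₀/D) + (r + σ²/2)T] / (σ√T)
   = [ln(349.6051/291.1674) + (0.0753 + 0.5·0.1292²)·4.6499] / (0.1292·√4.6499)
   = [0.182906 + 0.388947] / 0.278602 = 2.052580
d₂ = d₁ − σ√T = 2.052580 − 0.278602 = 1.773978
N(d₁) = 0.979943,  N(d₂) = 0.961967,  e^(−rT) = 0.704591
E₀ = V₀·N(d₁) − D·e^(−rT)·N(d₂)
   = 349.6051·0.979943 − 291.1674·0.704591·0.961967 = 145.241897
B₀ = V₀ − E₀ = 349.6051 − 145.241897 = 204.363203

B0=204.3632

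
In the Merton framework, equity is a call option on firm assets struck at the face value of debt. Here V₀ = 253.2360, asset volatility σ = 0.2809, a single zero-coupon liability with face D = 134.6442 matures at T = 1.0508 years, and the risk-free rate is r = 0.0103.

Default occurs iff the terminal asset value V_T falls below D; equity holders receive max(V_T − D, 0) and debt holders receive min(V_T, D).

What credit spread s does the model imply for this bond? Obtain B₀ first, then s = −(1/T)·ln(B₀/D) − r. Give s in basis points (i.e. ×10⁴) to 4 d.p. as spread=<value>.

d₁ = [ln(V₀/D) + (r + σ²/2)T] / (σ√T)
   = [ln(253.2360/134.6442) + (0.0103 + 0.5·0.2809²)·1.0508] / (0.2809·√1.0508)
   = [0.631686 + 0.052280] / 0.287946 = 2.375323
d₂ = d₁ − σ√T = 2.375323 − 0.287946 = 2.087377
N(d₁) = 0.991233,  N(d₂) = 0.981573,  e^(−rT) = 0.989235
E₀ = V₀·N(d₁) − D·e^(−rT)·N(d₂)
   = 253.2360·0.991233 − 134.6442·0.989235·0.981573 = 120.275547
B₀ = V₀ − E₀ = 253.2360 − 120.275547 = 132.960453
spread = −(1/T)·ln(B₀/D) − r = −(1/1.0508)·ln(132.960453/134.6442) − 0.0103 = 0.00167564
in basis points: 0.00167564 × 10⁴ = 16.7564 bp

spread=16.7564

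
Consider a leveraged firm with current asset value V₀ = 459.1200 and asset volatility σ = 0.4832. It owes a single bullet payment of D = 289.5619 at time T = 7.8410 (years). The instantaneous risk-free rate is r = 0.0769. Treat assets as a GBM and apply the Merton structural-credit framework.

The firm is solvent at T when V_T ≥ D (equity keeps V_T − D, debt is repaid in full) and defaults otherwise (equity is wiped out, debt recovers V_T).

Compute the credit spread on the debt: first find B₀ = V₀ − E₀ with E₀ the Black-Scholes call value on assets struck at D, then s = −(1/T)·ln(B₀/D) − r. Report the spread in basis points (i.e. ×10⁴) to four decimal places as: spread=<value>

spread=364.1101

d₁ = [ln(V₀/D) + (r + σ²/2)T] / (σ√T)
   = [ln(459.1200/289.5619) + (0.0769 + 0.5·0.4832²)·7.8410] / (0.4832·√7.8410)
   = [0.460943 + 1.518340] / 1.353046 = 1.462834
d₂ = d₁ − σ√T = 1.462834 − 1.353046 = 0.109788
N(d₁) = 0.928244,  N(d₂) = 0.543711,  e^(−rT) = 0.547182
E₀ = V₀·N(d₁) − D·e^(−rT)·N(d₂)
   = 459.1200·0.928244 − 289.5619·0.547182·0.543711 = 340.027866
B₀ = V₀ − E₀ = 459.1200 − 340.027866 = 119.092134
spread = −(1/T)·ln(B₀/D) − r = −(1/7.8410)·ln(119.092134/289.5619) − 0.0769 = 0.03641101
in basis points: 0.03641101 × 10⁴ = 364.1101 bp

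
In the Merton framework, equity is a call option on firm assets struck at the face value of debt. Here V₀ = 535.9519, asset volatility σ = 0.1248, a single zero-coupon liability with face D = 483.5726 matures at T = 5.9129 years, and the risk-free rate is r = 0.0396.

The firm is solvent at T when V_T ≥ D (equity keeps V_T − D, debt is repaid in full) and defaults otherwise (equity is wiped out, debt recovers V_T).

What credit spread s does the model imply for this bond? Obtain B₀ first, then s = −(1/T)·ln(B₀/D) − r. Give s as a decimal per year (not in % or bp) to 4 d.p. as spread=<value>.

spread=0.0041

d₁ = [ln(V₀/D) + (r + σ²/2)T] / (σ√T)
   = [ln(535.9519/483.5726) + (0.0396 + 0.5·0.1248²)·5.9129] / (0.1248·√5.9129)
   = [0.102843 + 0.280198] / 0.303469 = 1.262205
d₂ = d₁ − σ√T = 1.262205 − 0.303469 = 0.958736
N(d₁) = 0.896563,  N(d₂) = 0.831154,  e^(−rT) = 0.791242
E₀ = V₀·N(d₁) − D·e^(−rT)·N(d₂)
   = 535.9519·0.896563 − 483.5726·0.791242·0.831154 = 162.495576
B₀ = V₀ − E₀ = 535.9519 − 162.495576 = 373.456324
spread = −(1/T)·ln(B₀/D) − r = −(1/5.9129)·ln(373.456324/483.5726) − 0.0396 = 0.00410113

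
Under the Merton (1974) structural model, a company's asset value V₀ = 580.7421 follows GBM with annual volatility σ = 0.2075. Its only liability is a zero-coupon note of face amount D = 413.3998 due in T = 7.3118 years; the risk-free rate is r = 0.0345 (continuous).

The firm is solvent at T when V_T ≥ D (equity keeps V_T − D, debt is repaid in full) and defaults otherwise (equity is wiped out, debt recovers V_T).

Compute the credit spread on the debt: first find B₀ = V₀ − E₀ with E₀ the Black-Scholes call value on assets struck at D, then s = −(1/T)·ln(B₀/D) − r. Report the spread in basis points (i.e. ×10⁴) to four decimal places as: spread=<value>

spread=77.4944

d₁ = [ln(V₀/D) + (r + σ²/2)T] / (σ√T)
   = [ln(580.7421/413.3998) + (0.0345 + 0.5·0.2075²)·7.3118] / (0.2075·√7.3118)
   = [0.339892 + 0.409666] / 0.561087 = 1.335903
d₂ = d₁ − σ√T = 1.335903 − 0.561087 = 0.774816
N(d₁) = 0.909210,  N(d₂) = 0.780776,  e^(−rT) = 0.777045
E₀ = V₀·N(d₁) − D·e^(−rT)·N(d₂)
   = 580.7421·0.909210 − 413.3998·0.777045·0.780776 = 277.207462
B₀ = V₀ − E₀ = 580.7421 − 277.207462 = 303.534638
spread = −(1/T)·ln(B₀/D) − r = −(1/7.3118)·ln(303.534638/413.3998) − 0.0345 = 0.00774944
in basis points: 0.00774944 × 10⁴ = 77.4944 bp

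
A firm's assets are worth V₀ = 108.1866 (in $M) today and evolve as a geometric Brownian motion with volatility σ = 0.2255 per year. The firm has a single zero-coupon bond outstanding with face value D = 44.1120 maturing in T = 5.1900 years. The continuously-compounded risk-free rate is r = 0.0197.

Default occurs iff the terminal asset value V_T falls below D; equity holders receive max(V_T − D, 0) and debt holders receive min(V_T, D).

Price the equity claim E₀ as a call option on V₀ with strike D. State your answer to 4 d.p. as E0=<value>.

E0=68.6845

d₁ = [ln(V₀/D) + (r + σ²/2)T] / (σ√T)
   = [ln(108.1866/44.1120) + (0.0197 + 0.5·0.2255²)·5.1900] / (0.2255·√5.1900)
   = [0.897126 + 0.234199] / 0.513724 = 2.202202
d₂ = d₁ − σ√T = 2.202202 − 0.513724 = 1.688478
N(d₁) = 0.986174,  N(d₂) = 0.954340,  e^(−rT) = 0.902810
E₀ = V₀·N(d₁) − D·e^(−rT)·N(d₂)
   = 108.1866·0.986174 − 44.1120·0.902810·0.954340 = 68.684493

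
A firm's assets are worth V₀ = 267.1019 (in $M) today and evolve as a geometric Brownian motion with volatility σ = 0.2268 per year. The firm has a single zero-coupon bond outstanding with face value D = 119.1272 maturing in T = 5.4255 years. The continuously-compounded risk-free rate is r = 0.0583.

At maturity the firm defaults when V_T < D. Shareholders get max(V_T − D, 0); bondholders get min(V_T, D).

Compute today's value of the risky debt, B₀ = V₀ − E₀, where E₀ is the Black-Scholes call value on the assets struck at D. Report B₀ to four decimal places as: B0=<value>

d₁ = [ln(V₀/D) + (r + σ²/2)T] / (σ√T)
   = [ln(267.1019/119.1272) + (0.0583 + 0.5·0.2268²)·5.4255] / (0.2268·√5.4255)
   = [0.807438 + 0.455846] / 0.528278 = 2.391322
d₂ = d₁ − σ√T = 2.391322 − 0.528278 = 1.863044
N(d₁) = 0.991606,  N(d₂) = 0.968772,  e^(−rT) = 0.728836
E₀ = V₀·N(d₁) − D·e^(−rT)·N(d₂)
   = 267.1019·0.991606 − 119.1272·0.728836·0.968772 = 180.747040
B₀ = V₀ − E₀ = 267.1019 − 180.747040 = 86.354860

B0=86.3549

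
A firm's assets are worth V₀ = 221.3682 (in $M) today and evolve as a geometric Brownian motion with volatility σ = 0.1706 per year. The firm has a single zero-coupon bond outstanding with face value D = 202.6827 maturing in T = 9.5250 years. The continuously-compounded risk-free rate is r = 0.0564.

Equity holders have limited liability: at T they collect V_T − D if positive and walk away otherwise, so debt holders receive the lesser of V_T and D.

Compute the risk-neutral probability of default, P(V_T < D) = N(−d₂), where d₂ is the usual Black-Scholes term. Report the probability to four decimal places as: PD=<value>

d₁ = [ln(V₀/D) + (r + σ²/2)T] / (σ√T)
   = [ln(221.3682/202.6827) + (0.0564 + 0.5·0.1706²)·9.5250] / (0.1706·√9.5250)
   = [0.088186 + 0.675820] / 0.526516 = 1.451058
d₂ = d₁ − σ√T = 1.451058 − 0.526516 = 0.924542
risk-neutral PD = N(−d₂) = N(-0.924542) = 0.177602

PD=0.1776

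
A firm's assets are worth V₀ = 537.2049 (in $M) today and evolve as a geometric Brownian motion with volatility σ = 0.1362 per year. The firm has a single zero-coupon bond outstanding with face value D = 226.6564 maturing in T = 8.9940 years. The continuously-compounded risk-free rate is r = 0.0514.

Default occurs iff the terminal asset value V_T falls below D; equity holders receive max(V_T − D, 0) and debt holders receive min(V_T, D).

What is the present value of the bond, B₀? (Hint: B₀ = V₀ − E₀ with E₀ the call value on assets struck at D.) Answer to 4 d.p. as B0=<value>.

d₁ = [ln(V₀/D) + (r + σ²/2)T] / (σ√T)
   = [ln(537.2049/226.6564) + (0.0514 + 0.5·0.1362²)·8.9940] / (0.1362·√8.9940)
   = [0.862944 + 0.545713] / 0.408464 = 3.448671
d₂ = d₁ − σ√T = 3.448671 − 0.408464 = 3.040208
N(d₁) = 0.999718,  N(d₂) = 0.998818,  e^(−rT) = 0.629839
E₀ = V₀·N(d₁) − D·e^(−rT)·N(d₂)
   = 537.2049·0.999718 − 226.6564·0.629839·0.998818 = 394.465370
B₀ = V₀ − E₀ = 537.2049 − 394.465370 = 142.739530

B0=142.7395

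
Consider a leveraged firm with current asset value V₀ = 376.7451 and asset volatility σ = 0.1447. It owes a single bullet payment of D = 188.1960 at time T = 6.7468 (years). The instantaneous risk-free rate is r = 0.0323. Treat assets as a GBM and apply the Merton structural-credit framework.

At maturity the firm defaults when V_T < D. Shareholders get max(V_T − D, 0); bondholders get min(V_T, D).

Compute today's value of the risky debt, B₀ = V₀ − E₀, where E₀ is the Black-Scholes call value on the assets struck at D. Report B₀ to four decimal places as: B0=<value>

B0=151.1230

d₁ = [ln(V₀/D) + (r + σ²/2)T] / (σ√T)
   = [ln(376.7451/188.1960) + (0.0323 + 0.5·0.1447²)·6.7468] / (0.1447·√6.7468)
   = [0.694085 + 0.288554] / 0.375853 = 2.614427
d₂ = d₁ − σ√T = 2.614427 − 0.375853 = 2.238575
N(d₁) = 0.995531,  N(d₂) = 0.987408,  e^(−rT) = 0.804188
E₀ = V₀·N(d₁) − D·e^(−rT)·N(d₂)
   = 376.7451·0.995531 − 188.1960·0.804188·0.987408 = 225.622135
B₀ = V₀ − E₀ = 376.7451 − 225.622135 = 151.122965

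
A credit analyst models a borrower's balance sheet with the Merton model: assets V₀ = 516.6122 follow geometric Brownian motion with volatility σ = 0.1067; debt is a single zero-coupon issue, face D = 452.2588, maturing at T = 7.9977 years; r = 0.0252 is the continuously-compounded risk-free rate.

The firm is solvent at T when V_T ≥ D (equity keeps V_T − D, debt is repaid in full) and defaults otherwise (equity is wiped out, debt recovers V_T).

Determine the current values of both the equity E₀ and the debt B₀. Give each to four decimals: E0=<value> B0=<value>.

d₁ = [ln(V₀/D) + (r + σ²/2)T] / (σ√T)
   = [ln(516.6122/452.2588) + (0.0252 + 0.5·0.1067²)·7.9977] / (0.1067·√7.9977)
   = [0.133038 + 0.247069] / 0.301750 = 1.259674
d₂ = d₁ − σ√T = 1.259674 − 0.301750 = 0.957924
N(d₁) = 0.896107,  N(d₂) = 0.830950,  e^(−rT) = 0.817469
E₀ = V₀·N(d₁) − D·e^(−rT)·N(d₂)
   = 516.6122·0.896107 − 452.2588·0.817469·0.830950 = 155.731167
B₀ = V₀ − E₀ = 516.6122 − 155.731167 = 360.881033

E0=155.7312 B0=360.8810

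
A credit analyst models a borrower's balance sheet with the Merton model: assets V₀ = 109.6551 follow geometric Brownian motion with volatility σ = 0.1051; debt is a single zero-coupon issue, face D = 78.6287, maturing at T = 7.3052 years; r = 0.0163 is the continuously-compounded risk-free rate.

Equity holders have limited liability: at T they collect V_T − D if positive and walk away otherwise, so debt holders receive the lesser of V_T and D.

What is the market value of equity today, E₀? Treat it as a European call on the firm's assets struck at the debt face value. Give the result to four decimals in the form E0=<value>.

d₁ = [ln(V₀/D) + (r + σ²/2)T] / (σ√T)
   = [ln(109.6551/78.6287) + (0.0163 + 0.5·0.1051²)·7.3052] / (0.1051·√7.3052)
   = [0.332603 + 0.159421] / 0.284066 = 1.732080
d₂ = d₁ − σ√T = 1.732080 − 0.284066 = 1.448015
N(d₁) = 0.958370,  N(d₂) = 0.926194,  e^(−rT) = 0.887741
E₀ = V₀·N(d₁) − D·e^(−rT)·N(d₂)
   = 109.6551·0.958370 − 78.6287·0.887741·0.926194 = 40.440080

E0=40.4401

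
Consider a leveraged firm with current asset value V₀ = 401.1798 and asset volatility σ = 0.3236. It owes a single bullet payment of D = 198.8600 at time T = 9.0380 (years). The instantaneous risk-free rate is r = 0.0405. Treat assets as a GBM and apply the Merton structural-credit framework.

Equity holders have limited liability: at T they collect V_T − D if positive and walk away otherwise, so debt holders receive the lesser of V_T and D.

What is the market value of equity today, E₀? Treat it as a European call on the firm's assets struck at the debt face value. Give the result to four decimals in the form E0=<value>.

E0=277.8797

d₁ = [ln(V₀/D) + (r + σ²/2)T] / (σ√T)
   = [ln(401.1798/198.8600) + (0.0405 + 0.5·0.3236²)·9.0380] / (0.3236·√9.0380)
   = [0.701809 + 0.839255] / 0.972847 = 1.584076
d₂ = d₁ − σ√T = 1.584076 − 0.972847 = 0.611228
N(d₁) = 0.943412,  N(d₂) = 0.729476,  e^(−rT) = 0.693476
E₀ = V₀·N(d₁) − D·e^(−rT)·N(d₂)
   = 401.1798·0.943412 − 198.8600·0.693476·0.729476 = 277.879678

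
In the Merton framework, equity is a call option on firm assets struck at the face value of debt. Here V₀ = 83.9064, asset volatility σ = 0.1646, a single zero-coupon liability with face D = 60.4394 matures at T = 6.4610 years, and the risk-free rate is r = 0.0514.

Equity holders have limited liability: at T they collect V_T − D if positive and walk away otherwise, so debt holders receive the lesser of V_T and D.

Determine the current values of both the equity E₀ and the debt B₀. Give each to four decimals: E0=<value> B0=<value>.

E0=41.1540 B0=42.7524

d₁ = [ln(V₀/D) + (r + σ²/2)T] / (σ√T)
   = [ln(83.9064/60.4394) + (0.0514 + 0.5·0.1646²)·6.4610] / (0.1646·√6.4610)
   = [0.328061 + 0.419620] / 0.418388 = 1.787049
d₂ = d₁ − σ√T = 1.787049 − 0.418388 = 1.368660
N(d₁) = 0.963035,  N(d₂) = 0.914447,  e^(−rT) = 0.717419
E₀ = V₀·N(d₁) − D·e^(−rT)·N(d₂)
   = 83.9064·0.963035 − 60.4394·0.717419·0.914447 = 41.154048
B₀ = V₀ − E₀ = 83.9064 − 41.154048 = 42.752352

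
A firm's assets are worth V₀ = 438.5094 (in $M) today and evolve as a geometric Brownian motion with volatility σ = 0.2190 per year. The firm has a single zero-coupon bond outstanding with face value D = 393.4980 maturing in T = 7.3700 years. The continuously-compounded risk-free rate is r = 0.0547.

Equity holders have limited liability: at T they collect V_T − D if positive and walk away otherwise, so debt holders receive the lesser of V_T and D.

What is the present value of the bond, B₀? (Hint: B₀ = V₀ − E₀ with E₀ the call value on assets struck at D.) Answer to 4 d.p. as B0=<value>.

B0=241.7203

d₁ = [ln(V₀/D) + (r + σ²/2)T] / (σ√T)
   = [ln(438.5094/393.4980) + (0.0547 + 0.5·0.2190²)·7.3700] / (0.2190·√7.3700)
   = [0.108305 + 0.579875] / 0.594536 = 1.157509
d₂ = d₁ − σ√T = 1.157509 − 0.594536 = 0.562974
N(d₁) = 0.876468,  N(d₂) = 0.713274,  e^(−rT) = 0.668219
E₀ = V₀·N(d₁) − D·e^(−rT)·N(d₂)
   = 438.5094·0.876468 − 393.4980·0.668219·0.713274 = 196.789135
B₀ = V₀ − E₀ = 438.5094 − 196.789135 = 241.720265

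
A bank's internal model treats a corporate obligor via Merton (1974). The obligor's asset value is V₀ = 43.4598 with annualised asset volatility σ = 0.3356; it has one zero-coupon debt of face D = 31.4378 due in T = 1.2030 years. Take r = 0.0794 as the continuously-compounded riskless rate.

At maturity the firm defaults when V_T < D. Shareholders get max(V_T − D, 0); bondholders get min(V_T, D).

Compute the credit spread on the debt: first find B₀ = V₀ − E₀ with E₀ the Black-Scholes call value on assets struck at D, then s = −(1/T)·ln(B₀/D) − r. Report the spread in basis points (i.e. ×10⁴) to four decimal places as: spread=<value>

d₁ = [ln(V₀/D) + (r + σ²/2)T] / (σ√T)
   = [ln(43.4598/31.4378) + (0.0794 + 0.5·0.3356²)·1.2030] / (0.3356·√1.2030)
   = [0.323825 + 0.163264] / 0.368091 = 1.323285
d₂ = d₁ − σ√T = 1.323285 − 0.368091 = 0.955195
N(d₁) = 0.907130,  N(d₂) = 0.830260,  e^(−rT) = 0.908902
E₀ = V₀·N(d₁) − D·e^(−rT)·N(d₂)
   = 43.4598·0.907130 − 31.4378·0.908902·0.830260 = 15.699922
B₀ = V₀ − E₀ = 43.4598 − 15.699922 = 27.759878
spread = −(1/T)·ln(B₀/D) − r = −(1/1.2030)·ln(27.759878/31.4378) − 0.0794 = 0.02402416
in basis points: 0.02402416 × 10⁴ = 240.2416 bp

spread=240.2416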